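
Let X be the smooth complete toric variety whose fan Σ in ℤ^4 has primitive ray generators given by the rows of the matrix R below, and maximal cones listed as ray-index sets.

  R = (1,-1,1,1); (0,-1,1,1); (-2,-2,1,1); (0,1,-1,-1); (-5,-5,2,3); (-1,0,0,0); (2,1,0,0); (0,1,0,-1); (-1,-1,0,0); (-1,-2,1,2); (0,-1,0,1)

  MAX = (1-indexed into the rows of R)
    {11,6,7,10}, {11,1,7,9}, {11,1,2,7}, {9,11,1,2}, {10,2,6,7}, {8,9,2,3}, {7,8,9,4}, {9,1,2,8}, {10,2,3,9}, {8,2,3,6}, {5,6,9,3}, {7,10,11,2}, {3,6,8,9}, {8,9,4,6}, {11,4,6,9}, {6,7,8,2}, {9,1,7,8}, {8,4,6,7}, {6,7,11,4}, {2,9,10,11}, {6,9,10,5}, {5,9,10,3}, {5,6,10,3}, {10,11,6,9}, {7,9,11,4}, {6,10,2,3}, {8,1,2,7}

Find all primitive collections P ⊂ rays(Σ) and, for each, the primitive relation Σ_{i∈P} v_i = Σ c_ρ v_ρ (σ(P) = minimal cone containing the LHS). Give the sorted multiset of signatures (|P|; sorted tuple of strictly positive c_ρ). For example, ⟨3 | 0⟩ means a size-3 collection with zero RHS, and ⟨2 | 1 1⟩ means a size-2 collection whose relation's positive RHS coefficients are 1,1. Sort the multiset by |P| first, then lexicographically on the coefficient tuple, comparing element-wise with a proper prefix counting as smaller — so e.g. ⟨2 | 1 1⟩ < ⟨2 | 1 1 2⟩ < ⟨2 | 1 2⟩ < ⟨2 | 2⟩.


Minimal non-faces — 23 found among 11 rays, 27 max cones:

  P={2,4}:  v_{2} + v_{4} = 0  ⇒ sig = ⟨2 | 0⟩
  P={8,11}:  v_{8} + v_{11} = 0  ⇒ sig = ⟨2 | 0⟩
  P={1,6}:  v_{1} + v_{6} = v_{2}  ⇒ sig = ⟨2 | 1⟩
  P={3,7}:  v_{3} + v_{7} = v_{2}  ⇒ sig = ⟨2 | 1⟩
  P={1,4}:  v_{1} + v_{4} = v_{7} + v_{9}  ⇒ sig = ⟨2 | 1 1⟩
  P={3,4}:  v_{3} + v_{4} = v_{6} + v_{9}  ⇒ sig = ⟨2 | 1 1⟩
  P={3,11}:  v_{3} + v_{11} = v_{9} + v_{10}  ⇒ sig = ⟨2 | 1 1⟩
  P={4,10}:  v_{4} + v_{10} = v_{6} + v_{11}  ⇒ sig = ⟨2 | 1 1⟩
  P={5,7}:  v_{5} + v_{7} = v_{3} + v_{10}  ⇒ sig = ⟨2 | 1 1⟩
  P={8,10}:  v_{8} + v_{10} = v_{2} + v_{6}  ⇒ sig = ⟨2 | 1 1⟩
  P={1,5}:  v_{1} + v_{5} = v_{2} + v_{3} + v_{9} + v_{10}  ⇒ sig = ⟨2 | 1 1 1 1⟩
  P={1,3}:  v_{1} + v_{3} = 2·v_{2} + v_{9}  ⇒ sig = ⟨2 | 1 2⟩
  P={1,10}:  v_{1} + v_{10} = 2·v_{2} + v_{11}  ⇒ sig = ⟨2 | 1 2⟩
  P={2,5}:  v_{2} + v_{5} = 2·v_{3} + v_{10}  ⇒ sig = ⟨2 | 1 2⟩
  P={5,8}:  v_{5} + v_{8} = 2·v_{3} + v_{6}  ⇒ sig = ⟨2 | 1 2⟩
  P={4,5}:  v_{4} + v_{5} = 2·v_{6} + 2·v_{9} + v_{10}  ⇒ sig = ⟨2 | 1 2 2⟩
  P={5,11}:  v_{5} + v_{11} = v_{6} + 2·v_{9} + 2·v_{10}  ⇒ sig = ⟨2 | 1 2 2⟩
  P={6,7,9}:  v_{6} + v_{7} + v_{9} = 0  ⇒ sig = ⟨3 | 0⟩
  P={2,6,9}:  v_{2} + v_{6} + v_{9} = v_{3}  ⇒ sig = ⟨3 | 1⟩
  P={2,6,11}:  v_{2} + v_{6} + v_{11} = v_{10}  ⇒ sig = ⟨3 | 1⟩
  P={2,7,9}:  v_{2} + v_{7} + v_{9} = v_{1}  ⇒ sig = ⟨3 | 1⟩
  P={7,9,10}:  v_{7} + v_{9} + v_{10} = v_{2} + v_{11}  ⇒ sig = ⟨3 | 1 1⟩
  P={3,6,9,10}:  v_{3} + v_{6} + v_{9} + v_{10} = v_{5}  ⇒ sig = ⟨4 | 1⟩

Signatures (|P|; sorted positive RHS coefficients), sorted:
[⟨2 | 0⟩, ⟨2 | 0⟩, ⟨2 | 1⟩, ⟨2 | 1⟩, ⟨2 | 1 1⟩, ⟨2 | 1 1⟩, ⟨2 | 1 1⟩, ⟨2 | 1 1⟩, ⟨2 | 1 1⟩, ⟨2 | 1 1⟩, ⟨2 | 1 1 1 1⟩, ⟨2 | 1 2⟩, ⟨2 | 1 2⟩, ⟨2 | 1 2⟩, ⟨2 | 1 2⟩, ⟨2 | 1 2 2⟩, ⟨2 | 1 2 2⟩, ⟨3 | 0⟩, ⟨3 | 1⟩, ⟨3 | 1⟩, ⟨3 | 1⟩, ⟨3 | 1 1⟩, ⟨4 | 1⟩]


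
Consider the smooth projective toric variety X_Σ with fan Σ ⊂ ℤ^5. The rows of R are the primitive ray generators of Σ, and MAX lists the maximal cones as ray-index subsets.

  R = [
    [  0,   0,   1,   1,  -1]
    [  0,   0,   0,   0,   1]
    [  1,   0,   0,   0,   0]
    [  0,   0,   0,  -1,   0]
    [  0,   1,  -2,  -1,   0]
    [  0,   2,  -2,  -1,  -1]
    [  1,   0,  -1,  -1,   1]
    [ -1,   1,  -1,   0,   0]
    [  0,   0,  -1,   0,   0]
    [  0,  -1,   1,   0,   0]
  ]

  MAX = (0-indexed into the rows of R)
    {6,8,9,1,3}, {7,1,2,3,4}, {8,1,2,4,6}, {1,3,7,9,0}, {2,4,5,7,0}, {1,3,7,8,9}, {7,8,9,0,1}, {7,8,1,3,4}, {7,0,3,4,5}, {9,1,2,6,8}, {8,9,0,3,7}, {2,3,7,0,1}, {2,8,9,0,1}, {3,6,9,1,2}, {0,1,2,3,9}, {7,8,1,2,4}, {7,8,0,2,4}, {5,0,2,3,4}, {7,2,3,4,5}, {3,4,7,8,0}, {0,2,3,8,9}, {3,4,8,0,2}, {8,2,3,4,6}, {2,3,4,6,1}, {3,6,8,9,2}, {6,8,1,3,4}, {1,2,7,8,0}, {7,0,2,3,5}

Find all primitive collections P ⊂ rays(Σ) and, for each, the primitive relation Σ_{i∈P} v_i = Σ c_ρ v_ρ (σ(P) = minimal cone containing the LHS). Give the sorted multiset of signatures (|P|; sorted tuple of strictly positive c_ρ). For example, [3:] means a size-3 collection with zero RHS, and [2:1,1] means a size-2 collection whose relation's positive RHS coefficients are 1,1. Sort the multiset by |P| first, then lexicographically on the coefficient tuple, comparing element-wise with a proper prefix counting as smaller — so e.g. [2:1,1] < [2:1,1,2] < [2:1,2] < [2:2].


Σ has 13 primitive collections:

  • {0,6}:  v_{0} + v_{6} = v_{2} ; sig = [2:1]
  • {4,9}:  v_{4} + v_{9} = v_{3} + v_{8} ; sig = [2:1,1]
  • {6,7}:  v_{6} + v_{7} = v_{1} + v_{4} ; sig = [2:1,1]
  • {5,9}:  v_{5} + v_{9} = v_{0} + v_{3} + v_{4} ; sig = [2:1,1,1]
  • {5,6}:  v_{5} + v_{6} = 2·v_{2} + v_{3} + v_{4} + v_{7} ; sig = [2:1,1,1,2]
  • {5,8}:  v_{5} + v_{8} = v_{0} + 2·v_{4} ; sig = [2:1,2]
  • {1,5}:  v_{1} + v_{5} = 2·v_{2} + v_{3} + 2·v_{7} ; sig = [2:1,2,2]
  • {2,7,9}:  v_{2} + v_{7} + v_{9} = 0 ; sig = [3:]
  • {0,1,4}:  v_{0} + v_{1} + v_{4} = v_{2} + v_{7} ; sig = [3:1,1]
  • {0,1,3,8}:  v_{0} + v_{1} + v_{3} + v_{8} = 0 ; sig = [4:]
  • {1,2,3,8}:  v_{1} + v_{2} + v_{3} + v_{8} = v_{6} ; sig = [4:1]
  • {2,3,7,8}:  v_{2} + v_{3} + v_{7} + v_{8} = v_{4} ; sig = [4:1]
  • {0,2,3,4,7}:  v_{0} + v_{2} + v_{3} + v_{4} + v_{7} = v_{5} ; sig = [5:1]

Signatures (|P|; sorted positive RHS coefficients), sorted:
{ [2:1],  [2:1,1] ×2,  [2:1,1,1],  [2:1,1,1,2],  [2:1,2],  [2:1,2,2],  [3:],  [3:1,1],  [4:],  [4:1] ×2,  [5:1] }


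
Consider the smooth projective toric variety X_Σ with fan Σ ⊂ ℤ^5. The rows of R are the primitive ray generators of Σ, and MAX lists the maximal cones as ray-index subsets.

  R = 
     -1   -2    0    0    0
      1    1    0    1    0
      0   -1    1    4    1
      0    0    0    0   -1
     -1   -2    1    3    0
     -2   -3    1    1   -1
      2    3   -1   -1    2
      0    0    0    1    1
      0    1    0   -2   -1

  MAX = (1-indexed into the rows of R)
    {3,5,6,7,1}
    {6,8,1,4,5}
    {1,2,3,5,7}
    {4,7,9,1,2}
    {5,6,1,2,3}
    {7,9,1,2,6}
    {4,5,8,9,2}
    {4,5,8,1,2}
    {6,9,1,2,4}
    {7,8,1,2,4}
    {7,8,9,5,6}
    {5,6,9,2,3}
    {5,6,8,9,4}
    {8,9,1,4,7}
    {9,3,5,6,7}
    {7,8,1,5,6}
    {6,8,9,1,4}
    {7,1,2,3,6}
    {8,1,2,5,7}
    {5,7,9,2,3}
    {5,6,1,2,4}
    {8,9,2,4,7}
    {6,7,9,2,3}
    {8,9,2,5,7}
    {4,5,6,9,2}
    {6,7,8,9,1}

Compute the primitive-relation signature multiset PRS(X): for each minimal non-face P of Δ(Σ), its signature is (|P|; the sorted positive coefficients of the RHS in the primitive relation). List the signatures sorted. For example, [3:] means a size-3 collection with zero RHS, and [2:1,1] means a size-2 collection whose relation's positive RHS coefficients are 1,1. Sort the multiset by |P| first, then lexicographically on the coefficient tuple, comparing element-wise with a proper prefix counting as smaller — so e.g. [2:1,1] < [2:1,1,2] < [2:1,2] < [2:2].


Δ(Σ) — 9 vertices, 9 min non-faces:

  • {3,4}:  v_{3} + v_{4} = v_{2} + v_{5} ; sig = [2:1,1]
  • {3,8}:  v_{3} + v_{8} = 2·v_{5} + v_{7} ; sig = [2:1,2]
  • {4,6,7}:  v_{4} + v_{6} + v_{7} = 0 ; sig = [3:]
  • {1,5,9}:  v_{1} + v_{5} + v_{9} = v_{6} ; sig = [3:1]
  • {2,6,8}:  v_{2} + v_{6} + v_{8} = v_{5} ; sig = [3:1]
  • {4,5,7}:  v_{4} + v_{5} + v_{7} = v_{2} + v_{8} ; sig = [3:1,1]
  • {1,3,9}:  v_{1} + v_{3} + v_{9} = v_{2} + 2·v_{6} + v_{7} ; sig = [3:1,1,2]
  • {1,2,8,9}:  v_{1} + v_{2} + v_{8} + v_{9} = 0 ; sig = [4:]
  • {2,5,6,7}:  v_{2} + v_{5} + v_{6} + v_{7} = v_{3} ; sig = [4:1]

Hence PRS(X_Σ) =
    [2:1,1]
    [2:1,2]
    [3:]
    [3:1]
    [3:1]
    [3:1,1]
    [3:1,1,2]
    [4:]
    [4:1]


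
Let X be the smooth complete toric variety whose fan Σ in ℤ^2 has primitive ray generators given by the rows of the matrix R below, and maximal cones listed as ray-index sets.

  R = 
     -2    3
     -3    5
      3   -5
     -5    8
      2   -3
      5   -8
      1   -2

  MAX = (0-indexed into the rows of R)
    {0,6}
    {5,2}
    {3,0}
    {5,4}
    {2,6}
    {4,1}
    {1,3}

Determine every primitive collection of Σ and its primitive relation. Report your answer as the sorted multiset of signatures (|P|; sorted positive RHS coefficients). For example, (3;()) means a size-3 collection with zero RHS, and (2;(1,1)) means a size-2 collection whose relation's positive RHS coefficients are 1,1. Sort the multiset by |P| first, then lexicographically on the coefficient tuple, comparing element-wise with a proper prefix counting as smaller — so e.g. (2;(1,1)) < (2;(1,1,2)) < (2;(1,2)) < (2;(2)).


Δ(Σ) — 7 vertices, 14 min non-faces:

  {0,4}:  v_{0} + v_{4} = 0  ⇒ sig = (2;())
  {1,2}:  v_{1} + v_{2} = 0  ⇒ sig = (2;())
  {3,5}:  v_{3} + v_{5} = 0  ⇒ sig = (2;())
  {0,1}:  v_{0} + v_{1} = v_{3}  ⇒ sig = (2;(1))
  {0,2}:  v_{0} + v_{2} = v_{6}  ⇒ sig = (2;(1))
  {0,5}:  v_{0} + v_{5} = v_{2}  ⇒ sig = (2;(1))
  {1,5}:  v_{1} + v_{5} = v_{4}  ⇒ sig = (2;(1))
  {1,6}:  v_{1} + v_{6} = v_{0}  ⇒ sig = (2;(1))
  {2,3}:  v_{2} + v_{3} = v_{0}  ⇒ sig = (2;(1))
  {2,4}:  v_{2} + v_{4} = v_{5}  ⇒ sig = (2;(1))
  {3,4}:  v_{3} + v_{4} = v_{1}  ⇒ sig = (2;(1))
  {4,6}:  v_{4} + v_{6} = v_{2}  ⇒ sig = (2;(1))
  {3,6}:  v_{3} + v_{6} = 2·v_{0}  ⇒ sig = (2;(2))
  {5,6}:  v_{5} + v_{6} = 2·v_{2}  ⇒ sig = (2;(2))

Sorted signature multiset PRS(X):
    (2;())
    (2;())
    (2;())
    (2;(1))
    (2;(1))
    (2;(1))
    (2;(1))
    (2;(1))
    (2;(1))
    (2;(1))
    (2;(1))
    (2;(1))
    (2;(2))
    (2;(2))


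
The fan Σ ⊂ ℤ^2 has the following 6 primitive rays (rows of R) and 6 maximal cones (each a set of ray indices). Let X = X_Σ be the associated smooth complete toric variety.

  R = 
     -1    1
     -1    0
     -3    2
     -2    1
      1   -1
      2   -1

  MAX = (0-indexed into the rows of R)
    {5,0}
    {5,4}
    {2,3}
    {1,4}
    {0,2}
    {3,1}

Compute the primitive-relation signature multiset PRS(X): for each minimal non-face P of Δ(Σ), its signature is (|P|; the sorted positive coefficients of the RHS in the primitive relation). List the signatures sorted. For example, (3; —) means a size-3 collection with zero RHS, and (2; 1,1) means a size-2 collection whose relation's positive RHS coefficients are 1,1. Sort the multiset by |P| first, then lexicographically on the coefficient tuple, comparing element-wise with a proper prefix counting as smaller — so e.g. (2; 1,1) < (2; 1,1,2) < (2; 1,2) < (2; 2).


9 minimal non-faces of Δ(Σ) (on 6 rays):

  P = {0,4}:  v_{0} + v_{4} = 0  →  sig = (2; —)
  P = {3,5}:  v_{3} + v_{5} = 0  →  sig = (2; —)
  P = {0,1}:  v_{0} + v_{1} = v_{3}  →  sig = (2; 1)
  P = {0,3}:  v_{0} + v_{3} = v_{2}  →  sig = (2; 1)
  P = {1,5}:  v_{1} + v_{5} = v_{4}  →  sig = (2; 1)
  P = {2,4}:  v_{2} + v_{4} = v_{3}  →  sig = (2; 1)
  P = {2,5}:  v_{2} + v_{5} = v_{0}  →  sig = (2; 1)
  P = {3,4}:  v_{3} + v_{4} = v_{1}  →  sig = (2; 1)
  P = {1,2}:  v_{1} + v_{2} = 2·v_{3}  →  sig = (2; 2)

Sorted signature multiset PRS(X):
    (2; —)
    (2; —)
    (2; 1)
    (2; 1)
    (2; 1)
    (2; 1)
    (2; 1)
    (2; 1)
    (2; 2)


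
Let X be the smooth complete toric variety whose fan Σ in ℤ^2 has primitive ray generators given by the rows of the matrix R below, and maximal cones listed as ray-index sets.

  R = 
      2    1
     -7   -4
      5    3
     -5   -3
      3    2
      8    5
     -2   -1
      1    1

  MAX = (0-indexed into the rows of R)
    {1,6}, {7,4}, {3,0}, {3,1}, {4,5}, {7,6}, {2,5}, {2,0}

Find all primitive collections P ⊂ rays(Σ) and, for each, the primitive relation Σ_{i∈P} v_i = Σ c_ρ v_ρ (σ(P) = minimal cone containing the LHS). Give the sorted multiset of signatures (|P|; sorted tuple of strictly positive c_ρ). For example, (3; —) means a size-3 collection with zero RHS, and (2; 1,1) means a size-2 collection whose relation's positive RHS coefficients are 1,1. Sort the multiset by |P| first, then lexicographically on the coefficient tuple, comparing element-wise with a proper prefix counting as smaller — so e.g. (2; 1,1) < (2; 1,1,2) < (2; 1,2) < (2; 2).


|primitive collections| = 20. Relations:

  P = {0,6}:  v_{0} + v_{6} = 0  so sig = (2; —)
  P = {2,3}:  v_{2} + v_{3} = 0  so sig = (2; —)
  P = {0,1}:  v_{0} + v_{1} = v_{3}  so sig = (2; 1)
  P = {0,4}:  v_{0} + v_{4} = v_{2}  so sig = (2; 1)
  P = {0,7}:  v_{0} + v_{7} = v_{4}  so sig = (2; 1)
  P = {1,2}:  v_{1} + v_{2} = v_{6}  so sig = (2; 1)
  P = {1,5}:  v_{1} + v_{5} = v_{7}  so sig = (2; 1)
  P = {2,4}:  v_{2} + v_{4} = v_{5}  so sig = (2; 1)
  P = {2,6}:  v_{2} + v_{6} = v_{4}  so sig = (2; 1)
  P = {3,4}:  v_{3} + v_{4} = v_{6}  so sig = (2; 1)
  P = {3,5}:  v_{3} + v_{5} = v_{4}  so sig = (2; 1)
  P = {3,6}:  v_{3} + v_{6} = v_{1}  so sig = (2; 1)
  P = {4,6}:  v_{4} + v_{6} = v_{7}  so sig = (2; 1)
  P = {0,5}:  v_{0} + v_{5} = 2·v_{2}  so sig = (2; 2)
  P = {1,4}:  v_{1} + v_{4} = 2·v_{6}  so sig = (2; 2)
  P = {2,7}:  v_{2} + v_{7} = 2·v_{4}  so sig = (2; 2)
  P = {3,7}:  v_{3} + v_{7} = 2·v_{6}  so sig = (2; 2)
  P = {5,6}:  v_{5} + v_{6} = 2·v_{4}  so sig = (2; 2)
  P = {1,7}:  v_{1} + v_{7} = 3·v_{6}  so sig = (2; 3)
  P = {5,7}:  v_{5} + v_{7} = 3·v_{4}  so sig = (2; 3)

Signatures (|P|; sorted positive RHS coefficients), sorted:
    |P|=2: 20 collections, coeffs (), (), (1), (1), (1), (1), (1), (1), (1), (1), (1), (1), (1), (2), (2), (2), (2), (2), (3), (3)


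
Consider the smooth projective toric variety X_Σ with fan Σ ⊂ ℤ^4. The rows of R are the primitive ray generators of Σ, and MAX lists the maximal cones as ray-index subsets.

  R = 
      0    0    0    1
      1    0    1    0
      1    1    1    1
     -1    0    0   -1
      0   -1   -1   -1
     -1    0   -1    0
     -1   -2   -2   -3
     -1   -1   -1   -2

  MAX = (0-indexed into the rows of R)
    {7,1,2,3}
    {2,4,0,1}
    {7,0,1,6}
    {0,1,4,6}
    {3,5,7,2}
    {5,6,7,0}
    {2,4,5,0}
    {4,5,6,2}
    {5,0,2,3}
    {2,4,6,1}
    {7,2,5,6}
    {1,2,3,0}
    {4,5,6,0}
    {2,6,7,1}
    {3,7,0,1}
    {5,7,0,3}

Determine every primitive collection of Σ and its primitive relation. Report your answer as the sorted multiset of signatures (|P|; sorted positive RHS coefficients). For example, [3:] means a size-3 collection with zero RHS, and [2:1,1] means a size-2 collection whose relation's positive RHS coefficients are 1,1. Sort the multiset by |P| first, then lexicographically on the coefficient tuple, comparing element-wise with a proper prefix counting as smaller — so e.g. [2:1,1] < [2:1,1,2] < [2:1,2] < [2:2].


The 6 primitive collections of Σ (r=8, n=4):

  {1,5}:  v_{1} + v_{5} = 0 ; sig = [2:]
  {3,4}:  v_{3} + v_{4} = v_{7} ; sig = [2:1]
  {4,7}:  v_{4} + v_{7} = v_{6} ; sig = [2:1]
  {3,6}:  v_{3} + v_{6} = 2·v_{7} ; sig = [2:2]
  {0,2,7}:  v_{0} + v_{2} + v_{7} = 0 ; sig = [3:]
  {0,2,6}:  v_{0} + v_{2} + v_{6} = v_{4} ; sig = [3:1]

Sorted signature multiset PRS(X):
    |P|=2: 4 collections, coeffs (), (1), (1), (2)
    |P|=3: 2 collections, coeffs (), (1)


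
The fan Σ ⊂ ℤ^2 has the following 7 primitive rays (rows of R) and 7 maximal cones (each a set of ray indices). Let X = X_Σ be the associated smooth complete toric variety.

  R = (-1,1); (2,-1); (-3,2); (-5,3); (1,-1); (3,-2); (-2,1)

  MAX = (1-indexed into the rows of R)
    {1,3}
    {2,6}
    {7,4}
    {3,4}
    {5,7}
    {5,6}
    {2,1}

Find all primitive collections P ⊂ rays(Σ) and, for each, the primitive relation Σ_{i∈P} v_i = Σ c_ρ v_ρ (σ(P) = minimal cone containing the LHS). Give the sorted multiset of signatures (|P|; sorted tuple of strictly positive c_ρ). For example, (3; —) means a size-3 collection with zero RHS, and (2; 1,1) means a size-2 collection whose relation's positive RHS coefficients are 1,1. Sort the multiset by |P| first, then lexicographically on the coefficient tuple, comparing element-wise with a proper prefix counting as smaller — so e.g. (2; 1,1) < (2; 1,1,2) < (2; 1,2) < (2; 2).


Δ(Σ) — 7 vertices, 14 min non-faces:

  • {1,5}:  v_{1} + v_{5} = 0  ⟹  sig = (2; —)
  • {2,7}:  v_{2} + v_{7} = 0  ⟹  sig = (2; —)
  • {3,6}:  v_{3} + v_{6} = 0  ⟹  sig = (2; —)
  • {1,6}:  v_{1} + v_{6} = v_{2}  ⟹  sig = (2; 1)
  • {1,7}:  v_{1} + v_{7} = v_{3}  ⟹  sig = (2; 1)
  • {2,3}:  v_{2} + v_{3} = v_{1}  ⟹  sig = (2; 1)
  • {2,4}:  v_{2} + v_{4} = v_{3}  ⟹  sig = (2; 1)
  • {2,5}:  v_{2} + v_{5} = v_{6}  ⟹  sig = (2; 1)
  • {3,5}:  v_{3} + v_{5} = v_{7}  ⟹  sig = (2; 1)
  • {3,7}:  v_{3} + v_{7} = v_{4}  ⟹  sig = (2; 1)
  • {4,6}:  v_{4} + v_{6} = v_{7}  ⟹  sig = (2; 1)
  • {6,7}:  v_{6} + v_{7} = v_{5}  ⟹  sig = (2; 1)
  • {1,4}:  v_{1} + v_{4} = 2·v_{3}  ⟹  sig = (2; 2)
  • {4,5}:  v_{4} + v_{5} = 2·v_{7}  ⟹  sig = (2; 2)

Hence PRS(X_Σ) =
{ (2; —) ×3,  (2; 1) ×9,  (2; 2) ×2 }


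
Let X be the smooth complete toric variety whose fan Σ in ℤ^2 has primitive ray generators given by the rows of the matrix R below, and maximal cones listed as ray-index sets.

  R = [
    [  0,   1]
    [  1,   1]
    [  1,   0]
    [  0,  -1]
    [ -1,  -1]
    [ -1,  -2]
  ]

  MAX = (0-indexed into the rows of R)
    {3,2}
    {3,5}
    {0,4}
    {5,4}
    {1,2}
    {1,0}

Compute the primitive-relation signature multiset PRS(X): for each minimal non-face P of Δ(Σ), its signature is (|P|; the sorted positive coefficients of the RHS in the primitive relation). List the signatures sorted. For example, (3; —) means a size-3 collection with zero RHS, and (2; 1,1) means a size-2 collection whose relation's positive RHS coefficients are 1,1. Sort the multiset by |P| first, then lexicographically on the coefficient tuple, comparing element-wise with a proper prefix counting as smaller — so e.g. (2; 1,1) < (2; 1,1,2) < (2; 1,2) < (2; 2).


9 collections generate NE(X_Σ); each relation:

  • {0,3}:  v_{0} + v_{3} = 0  so sig = (2; —)
  • {1,4}:  v_{1} + v_{4} = 0  so sig = (2; —)
  • {0,2}:  v_{0} + v_{2} = v_{1}  so sig = (2; 1)
  • {0,5}:  v_{0} + v_{5} = v_{4}  so sig = (2; 1)
  • {1,3}:  v_{1} + v_{3} = v_{2}  so sig = (2; 1)
  • {1,5}:  v_{1} + v_{5} = v_{3}  so sig = (2; 1)
  • {2,4}:  v_{2} + v_{4} = v_{3}  so sig = (2; 1)
  • {3,4}:  v_{3} + v_{4} = v_{5}  so sig = (2; 1)
  • {2,5}:  v_{2} + v_{5} = 2·v_{3}  so sig = (2; 2)

Hence PRS(X_Σ) =
    |P|=2: 9 collections, coeffs (), (), (1), (1), (1), (1), (1), (1), (2)


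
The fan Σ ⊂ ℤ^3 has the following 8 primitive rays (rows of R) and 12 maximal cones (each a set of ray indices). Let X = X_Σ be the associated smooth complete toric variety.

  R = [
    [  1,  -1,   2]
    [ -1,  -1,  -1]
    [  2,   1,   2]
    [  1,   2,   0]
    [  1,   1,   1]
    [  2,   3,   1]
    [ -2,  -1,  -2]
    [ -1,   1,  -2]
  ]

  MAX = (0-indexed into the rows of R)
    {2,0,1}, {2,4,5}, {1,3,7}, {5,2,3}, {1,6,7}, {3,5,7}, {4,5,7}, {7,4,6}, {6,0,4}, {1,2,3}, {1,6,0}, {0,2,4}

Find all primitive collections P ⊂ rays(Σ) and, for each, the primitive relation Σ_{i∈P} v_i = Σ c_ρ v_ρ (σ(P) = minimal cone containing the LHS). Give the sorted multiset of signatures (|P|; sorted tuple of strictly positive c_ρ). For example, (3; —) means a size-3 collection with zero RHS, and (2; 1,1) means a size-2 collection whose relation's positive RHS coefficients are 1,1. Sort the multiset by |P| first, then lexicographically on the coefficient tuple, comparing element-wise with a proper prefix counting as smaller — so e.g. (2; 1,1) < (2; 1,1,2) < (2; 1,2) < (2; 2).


10 minimal non-faces of Δ(Σ) (on 8 rays):

  {0,7}:  v_{0} + v_{7} = 0  ⇒ sig = (2; —)
  {1,4}:  v_{1} + v_{4} = 0  ⇒ sig = (2; —)
  {2,6}:  v_{2} + v_{6} = 0  ⇒ sig = (2; —)
  {0,3}:  v_{0} + v_{3} = v_{2}  ⇒ sig = (2; 1)
  {1,5}:  v_{1} + v_{5} = v_{3}  ⇒ sig = (2; 1)
  {2,7}:  v_{2} + v_{7} = v_{3}  ⇒ sig = (2; 1)
  {3,4}:  v_{3} + v_{4} = v_{5}  ⇒ sig = (2; 1)
  {3,6}:  v_{3} + v_{6} = v_{7}  ⇒ sig = (2; 1)
  {0,5}:  v_{0} + v_{5} = v_{2} + v_{4}  ⇒ sig = (2; 1,1)
  {5,6}:  v_{5} + v_{6} = v_{4} + v_{7}  ⇒ sig = (2; 1,1)

so the primitive-relation signature multiset is
[(2; —), (2; —), (2; —), (2; 1), (2; 1), (2; 1), (2; 1), (2; 1), (2; 1,1), (2; 1,1)]


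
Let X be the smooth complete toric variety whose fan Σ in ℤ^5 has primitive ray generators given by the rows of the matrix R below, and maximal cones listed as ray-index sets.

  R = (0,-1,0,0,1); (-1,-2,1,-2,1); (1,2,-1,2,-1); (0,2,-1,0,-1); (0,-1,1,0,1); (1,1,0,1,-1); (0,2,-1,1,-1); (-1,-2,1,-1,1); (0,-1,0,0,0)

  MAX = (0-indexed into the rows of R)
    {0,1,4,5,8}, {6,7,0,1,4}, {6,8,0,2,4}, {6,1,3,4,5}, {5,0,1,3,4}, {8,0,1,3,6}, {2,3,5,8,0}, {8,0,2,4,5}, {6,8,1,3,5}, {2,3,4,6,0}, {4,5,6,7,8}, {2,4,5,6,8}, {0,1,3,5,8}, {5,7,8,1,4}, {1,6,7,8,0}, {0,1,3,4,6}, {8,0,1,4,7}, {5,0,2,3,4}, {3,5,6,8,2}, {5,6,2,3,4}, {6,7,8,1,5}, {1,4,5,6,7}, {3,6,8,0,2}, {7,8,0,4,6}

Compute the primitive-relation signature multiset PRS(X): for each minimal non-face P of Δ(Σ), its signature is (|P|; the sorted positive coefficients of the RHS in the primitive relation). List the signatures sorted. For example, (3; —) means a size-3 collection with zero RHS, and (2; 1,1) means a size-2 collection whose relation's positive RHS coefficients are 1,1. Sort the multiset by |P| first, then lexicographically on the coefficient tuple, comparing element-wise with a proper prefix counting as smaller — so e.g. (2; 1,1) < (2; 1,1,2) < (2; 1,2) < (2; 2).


7 collections generate NE(X_Σ); each relation:

  P = {1,2}:  v_{1} + v_{2} = 0 — sig = (2; —)
  P = {3,7}:  v_{3} + v_{7} = v_{1} + v_{6} — sig = (2; 1,1)
  P = {2,7}:  v_{2} + v_{7} = v_{4} + v_{6} + v_{8} — sig = (2; 1,1,1)
  P = {3,4,8}:  v_{3} + v_{4} + v_{8} = 0 — sig = (3; —)
  P = {0,5,6}:  v_{0} + v_{5} + v_{6} = v_{2} — sig = (3; 1)
  P = {0,5,7}:  v_{0} + v_{5} + v_{7} = v_{4} + v_{8} — sig = (3; 1,1)
  P = {1,4,6,8}:  v_{1} + v_{4} + v_{6} + v_{8} = v_{7} — sig = (4; 1)

Signatures (|P|; sorted positive RHS coefficients), sorted:
[(2; —), (2; 1,1), (2; 1,1,1), (3; —), (3; 1), (3; 1,1), (4; 1)]


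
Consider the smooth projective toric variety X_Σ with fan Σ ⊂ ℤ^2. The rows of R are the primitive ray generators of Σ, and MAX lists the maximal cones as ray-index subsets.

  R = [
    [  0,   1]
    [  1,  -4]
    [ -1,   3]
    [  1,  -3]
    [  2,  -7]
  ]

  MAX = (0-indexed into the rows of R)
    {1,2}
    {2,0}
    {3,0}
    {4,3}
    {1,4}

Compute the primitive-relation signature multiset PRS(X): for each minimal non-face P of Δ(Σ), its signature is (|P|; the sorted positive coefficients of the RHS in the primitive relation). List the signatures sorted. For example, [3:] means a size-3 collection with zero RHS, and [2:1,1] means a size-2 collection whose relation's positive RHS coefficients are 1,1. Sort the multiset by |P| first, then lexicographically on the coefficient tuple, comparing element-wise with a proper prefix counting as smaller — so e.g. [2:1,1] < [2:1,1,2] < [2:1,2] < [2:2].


5 minimal non-faces of Δ(Σ) (on 5 rays):

  P={2,3}:  v_{2} + v_{3} = 0  ⇒ sig = [2:]
  P={0,1}:  v_{0} + v_{1} = v_{3}  ⇒ sig = [2:1]
  P={1,3}:  v_{1} + v_{3} = v_{4}  ⇒ sig = [2:1]
  P={2,4}:  v_{2} + v_{4} = v_{1}  ⇒ sig = [2:1]
  P={0,4}:  v_{0} + v_{4} = 2·v_{3}  ⇒ sig = [2:2]

so the primitive-relation signature multiset is
[[2:], [2:1], [2:1], [2:1], [2:2]]


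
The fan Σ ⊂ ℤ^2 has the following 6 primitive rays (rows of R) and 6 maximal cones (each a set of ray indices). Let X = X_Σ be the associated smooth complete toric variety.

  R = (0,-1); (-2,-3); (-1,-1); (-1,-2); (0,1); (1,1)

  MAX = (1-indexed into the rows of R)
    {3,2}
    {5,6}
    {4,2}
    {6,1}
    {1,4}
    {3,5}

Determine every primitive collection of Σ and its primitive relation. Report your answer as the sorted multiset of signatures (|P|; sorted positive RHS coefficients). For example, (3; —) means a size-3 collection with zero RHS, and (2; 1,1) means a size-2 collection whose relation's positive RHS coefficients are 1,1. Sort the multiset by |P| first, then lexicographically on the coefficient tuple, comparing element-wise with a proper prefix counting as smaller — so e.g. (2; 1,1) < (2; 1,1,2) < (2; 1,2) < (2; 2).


|primitive collections| = 9. Relations:

  P = {1,5}:  v_{1} + v_{5} = 0 — sig = (2; —)
  P = {3,6}:  v_{3} + v_{6} = 0 — sig = (2; —)
  P = {1,3}:  v_{1} + v_{3} = v_{4} — sig = (2; 1)
  P = {2,6}:  v_{2} + v_{6} = v_{4} — sig = (2; 1)
  P = {3,4}:  v_{3} + v_{4} = v_{2} — sig = (2; 1)
  P = {4,5}:  v_{4} + v_{5} = v_{3} — sig = (2; 1)
  P = {4,6}:  v_{4} + v_{6} = v_{1} — sig = (2; 1)
  P = {1,2}:  v_{1} + v_{2} = 2·v_{4} — sig = (2; 2)
  P = {2,5}:  v_{2} + v_{5} = 2·v_{3} — sig = (2; 2)

Sorted signature multiset PRS(X):
    (2; —)
    (2; —)
    (2; 1)
    (2; 1)
    (2; 1)
    (2; 1)
    (2; 1)
    (2; 2)
    (2; 2)


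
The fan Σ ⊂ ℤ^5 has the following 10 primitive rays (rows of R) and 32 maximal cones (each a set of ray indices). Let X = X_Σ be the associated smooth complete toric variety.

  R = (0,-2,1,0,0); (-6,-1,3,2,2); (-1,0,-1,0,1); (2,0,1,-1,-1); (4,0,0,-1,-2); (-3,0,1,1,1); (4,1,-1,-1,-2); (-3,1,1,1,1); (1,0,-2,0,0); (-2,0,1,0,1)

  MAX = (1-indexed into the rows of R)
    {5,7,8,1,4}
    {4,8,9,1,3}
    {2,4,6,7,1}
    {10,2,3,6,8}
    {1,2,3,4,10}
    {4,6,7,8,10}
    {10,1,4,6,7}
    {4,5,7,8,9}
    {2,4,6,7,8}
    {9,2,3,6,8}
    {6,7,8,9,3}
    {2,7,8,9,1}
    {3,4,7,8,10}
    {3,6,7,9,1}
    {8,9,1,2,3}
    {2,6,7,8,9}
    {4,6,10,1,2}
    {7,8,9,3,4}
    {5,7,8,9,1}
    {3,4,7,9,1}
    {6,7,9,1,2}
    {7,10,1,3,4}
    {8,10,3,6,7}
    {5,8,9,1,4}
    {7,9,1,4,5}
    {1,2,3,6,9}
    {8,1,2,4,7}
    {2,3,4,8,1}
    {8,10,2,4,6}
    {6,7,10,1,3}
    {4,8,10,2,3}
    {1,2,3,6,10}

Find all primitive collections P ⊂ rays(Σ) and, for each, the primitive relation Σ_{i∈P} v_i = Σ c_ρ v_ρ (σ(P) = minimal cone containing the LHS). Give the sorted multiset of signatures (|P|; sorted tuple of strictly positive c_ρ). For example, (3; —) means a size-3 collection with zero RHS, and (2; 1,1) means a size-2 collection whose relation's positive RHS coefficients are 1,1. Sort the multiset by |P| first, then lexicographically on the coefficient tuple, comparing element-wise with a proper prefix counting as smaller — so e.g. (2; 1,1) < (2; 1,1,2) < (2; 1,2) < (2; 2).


Minimal non-faces — 14 found among 10 rays, 32 max cones:

  {5,10}:  v_{5} + v_{10} = v_{4}  ⟹  sig = (2; 1)
  {9,10}:  v_{9} + v_{10} = v_{3}  ⟹  sig = (2; 1)
  {3,5}:  v_{3} + v_{5} = v_{4} + v_{9}  ⟹  sig = (2; 1,1)
  {5,6}:  v_{5} + v_{6} = v_{1} + v_{7} + v_{8}  ⟹  sig = (2; 1,1,1)
  {2,5}:  v_{2} + v_{5} = 2·v_{1} + v_{7} + 2·v_{8}  ⟹  sig = (2; 1,2,2)
  {4,6,9}:  v_{4} + v_{6} + v_{9} = 0  ⟹  sig = (3; —)
  {1,6,8}:  v_{1} + v_{6} + v_{8} = v_{2}  ⟹  sig = (3; 1)
  {2,3,7}:  v_{2} + v_{3} + v_{7} = v_{6}  ⟹  sig = (3; 1)
  {3,4,6}:  v_{3} + v_{4} + v_{6} = v_{10}  ⟹  sig = (3; 1)
  {2,4,9}:  v_{2} + v_{4} + v_{9} = v_{1} + v_{8}  ⟹  sig = (3; 1,1)
  {1,8,10}:  v_{1} + v_{8} + v_{10} = v_{2} + v_{3} + v_{4}  ⟹  sig = (3; 1,1,1)
  {2,7,10}:  v_{2} + v_{7} + v_{10} = v_{4} + 2·v_{6}  ⟹  sig = (3; 1,2)
  {1,3,7,8}:  v_{1} + v_{3} + v_{7} + v_{8} = 0  ⟹  sig = (4; —)
  {1,4,7,8,9}:  v_{1} + v_{4} + v_{7} + v_{8} + v_{9} = v_{5}  ⟹  sig = (5; 1)

Signatures (|P|; sorted positive RHS coefficients), sorted:
    |P|=2: 5 collections, coeffs (1), (1), (1,1), (1,1,1), (1,2,2)
    |P|=3: 7 collections, coeffs (), (1), (1), (1), (1,1), (1,1,1), (1,2)
    |P|=4: 1 collection, coeffs ()
    |P|=5: 1 collection, coeffs (1)


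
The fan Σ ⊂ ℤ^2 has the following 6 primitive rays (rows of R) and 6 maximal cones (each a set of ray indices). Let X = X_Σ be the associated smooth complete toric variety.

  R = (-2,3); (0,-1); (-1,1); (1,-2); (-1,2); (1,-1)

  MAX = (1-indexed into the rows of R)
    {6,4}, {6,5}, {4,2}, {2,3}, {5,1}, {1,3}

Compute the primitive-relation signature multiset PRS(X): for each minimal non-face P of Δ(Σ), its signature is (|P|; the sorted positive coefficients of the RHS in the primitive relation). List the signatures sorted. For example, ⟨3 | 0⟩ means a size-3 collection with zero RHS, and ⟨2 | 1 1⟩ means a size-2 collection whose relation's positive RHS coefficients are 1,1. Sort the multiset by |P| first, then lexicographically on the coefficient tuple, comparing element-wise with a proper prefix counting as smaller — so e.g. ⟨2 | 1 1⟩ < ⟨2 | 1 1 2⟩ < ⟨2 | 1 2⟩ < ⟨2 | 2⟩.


The 9 primitive collections of Σ (r=6, n=2):

  P={3,6}:  v_{3} + v_{6} = 0  →  sig = ⟨2 | 0⟩
  P={4,5}:  v_{4} + v_{5} = 0  →  sig = ⟨2 | 0⟩
  P={1,4}:  v_{1} + v_{4} = v_{3}  →  sig = ⟨2 | 1⟩
  P={1,6}:  v_{1} + v_{6} = v_{5}  →  sig = ⟨2 | 1⟩
  P={2,5}:  v_{2} + v_{5} = v_{3}  →  sig = ⟨2 | 1⟩
  P={2,6}:  v_{2} + v_{6} = v_{4}  →  sig = ⟨2 | 1⟩
  P={3,4}:  v_{3} + v_{4} = v_{2}  →  sig = ⟨2 | 1⟩
  P={3,5}:  v_{3} + v_{5} = v_{1}  →  sig = ⟨2 | 1⟩
  P={1,2}:  v_{1} + v_{2} = 2·v_{3}  →  sig = ⟨2 | 2⟩

Hence PRS(X_Σ) =
    ⟨2 | 0⟩
    ⟨2 | 0⟩
    ⟨2 | 1⟩
    ⟨2 | 1⟩
    ⟨2 | 1⟩
    ⟨2 | 1⟩
    ⟨2 | 1⟩
    ⟨2 | 1⟩
    ⟨2 | 2⟩


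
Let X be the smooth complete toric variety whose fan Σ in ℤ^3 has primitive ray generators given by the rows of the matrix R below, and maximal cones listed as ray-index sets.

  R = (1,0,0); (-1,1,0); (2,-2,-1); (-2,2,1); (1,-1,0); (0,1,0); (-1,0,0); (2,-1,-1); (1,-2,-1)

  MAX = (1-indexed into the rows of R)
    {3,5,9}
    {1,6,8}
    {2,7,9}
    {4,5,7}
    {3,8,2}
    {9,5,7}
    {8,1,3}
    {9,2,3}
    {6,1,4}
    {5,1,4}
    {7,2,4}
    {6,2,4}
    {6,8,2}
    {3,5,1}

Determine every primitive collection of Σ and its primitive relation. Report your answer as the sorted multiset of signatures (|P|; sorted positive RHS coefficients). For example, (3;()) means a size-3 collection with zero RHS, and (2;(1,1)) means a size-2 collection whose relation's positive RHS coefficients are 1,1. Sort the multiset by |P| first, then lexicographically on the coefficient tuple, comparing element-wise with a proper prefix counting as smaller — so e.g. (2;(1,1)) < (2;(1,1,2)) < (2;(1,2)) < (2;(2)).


The 15 primitive collections of Σ (r=9, n=3):

  P={1,7}:  v_{1} + v_{7} = 0  ⇒ sig = (2;())
  P={2,5}:  v_{2} + v_{5} = 0  ⇒ sig = (2;())
  P={3,4}:  v_{3} + v_{4} = 0  ⇒ sig = (2;())
  P={1,2}:  v_{1} + v_{2} = v_{6}  ⇒ sig = (2;(1))
  P={1,9}:  v_{1} + v_{9} = v_{3}  ⇒ sig = (2;(1))
  P={3,6}:  v_{3} + v_{6} = v_{8}  ⇒ sig = (2;(1))
  P={3,7}:  v_{3} + v_{7} = v_{9}  ⇒ sig = (2;(1))
  P={4,8}:  v_{4} + v_{8} = v_{6}  ⇒ sig = (2;(1))
  P={4,9}:  v_{4} + v_{9} = v_{7}  ⇒ sig = (2;(1))
  P={5,6}:  v_{5} + v_{6} = v_{1}  ⇒ sig = (2;(1))
  P={6,7}:  v_{6} + v_{7} = v_{2}  ⇒ sig = (2;(1))
  P={5,8}:  v_{5} + v_{8} = v_{1} + v_{3}  ⇒ sig = (2;(1,1))
  P={6,9}:  v_{6} + v_{9} = v_{2} + v_{3}  ⇒ sig = (2;(1,1))
  P={7,8}:  v_{7} + v_{8} = v_{2} + v_{3}  ⇒ sig = (2;(1,1))
  P={8,9}:  v_{8} + v_{9} = v_{2} + 2·v_{3}  ⇒ sig = (2;(1,2))

Hence PRS(X_Σ) =
    |P|=2: 15 collections, coeffs (), (), (), (1), (1), (1), (1), (1), (1), (1), (1), (1,1), (1,1), (1,1), (1,2)


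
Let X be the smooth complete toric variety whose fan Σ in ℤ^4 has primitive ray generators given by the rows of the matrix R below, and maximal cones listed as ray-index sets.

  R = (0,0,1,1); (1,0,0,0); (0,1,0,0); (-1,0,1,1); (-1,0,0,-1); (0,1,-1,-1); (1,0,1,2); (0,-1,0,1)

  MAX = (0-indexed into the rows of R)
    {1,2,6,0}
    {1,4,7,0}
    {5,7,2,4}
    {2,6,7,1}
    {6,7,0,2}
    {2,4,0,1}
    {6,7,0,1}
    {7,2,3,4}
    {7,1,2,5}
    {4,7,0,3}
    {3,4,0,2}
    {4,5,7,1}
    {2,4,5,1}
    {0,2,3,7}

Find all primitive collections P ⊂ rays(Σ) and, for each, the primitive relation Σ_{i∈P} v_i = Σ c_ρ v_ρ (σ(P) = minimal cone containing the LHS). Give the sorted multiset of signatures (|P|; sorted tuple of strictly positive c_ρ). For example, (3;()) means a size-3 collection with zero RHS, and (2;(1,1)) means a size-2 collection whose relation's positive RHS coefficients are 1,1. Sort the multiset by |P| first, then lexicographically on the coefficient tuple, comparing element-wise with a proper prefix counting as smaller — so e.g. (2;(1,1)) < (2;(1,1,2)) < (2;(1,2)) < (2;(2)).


The 9 primitive collections of Σ (r=8, n=4):

  P = {0,5}:  v_{0} + v_{5} = v_{2}  →  sig = (2;(1))
  P = {1,3}:  v_{1} + v_{3} = v_{0}  →  sig = (2;(1))
  P = {4,6}:  v_{4} + v_{6} = v_{0}  →  sig = (2;(1))
  P = {3,5}:  v_{3} + v_{5} = 2·v_{2} + v_{4} + v_{7}  →  sig = (2;(1,1,2))
  P = {3,6}:  v_{3} + v_{6} = 2·v_{0} + v_{2} + v_{7}  →  sig = (2;(1,1,2))
  P = {5,6}:  v_{5} + v_{6} = v_{1} + 2·v_{2} + v_{7}  →  sig = (2;(1,1,2))
  P = {1,2,4,7}:  v_{1} + v_{2} + v_{4} + v_{7} = 0  →  sig = (4;())
  P = {0,1,2,7}:  v_{0} + v_{1} + v_{2} + v_{7} = v_{6}  →  sig = (4;(1))
  P = {0,2,4,7}:  v_{0} + v_{2} + v_{4} + v_{7} = v_{3}  →  sig = (4;(1))

Signatures (|P|; sorted positive RHS coefficients), sorted:
{ (2;(1)) ×3,  (2;(1,1,2)) ×3,  (4;()),  (4;(1)) ×2 }


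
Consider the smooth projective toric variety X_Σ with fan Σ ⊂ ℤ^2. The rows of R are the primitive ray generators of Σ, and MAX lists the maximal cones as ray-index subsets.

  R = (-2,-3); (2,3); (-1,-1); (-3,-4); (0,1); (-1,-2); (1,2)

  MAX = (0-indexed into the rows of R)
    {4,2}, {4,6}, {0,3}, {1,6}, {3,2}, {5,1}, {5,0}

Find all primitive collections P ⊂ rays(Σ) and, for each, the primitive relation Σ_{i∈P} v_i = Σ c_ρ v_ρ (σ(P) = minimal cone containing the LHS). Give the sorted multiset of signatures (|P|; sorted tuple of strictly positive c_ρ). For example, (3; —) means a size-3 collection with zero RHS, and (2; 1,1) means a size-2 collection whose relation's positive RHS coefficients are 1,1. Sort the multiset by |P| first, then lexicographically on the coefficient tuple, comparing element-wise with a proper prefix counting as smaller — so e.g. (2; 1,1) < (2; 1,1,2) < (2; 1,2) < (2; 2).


Δ(Σ) — 7 vertices, 14 min non-faces:

  P={0,1}:  v_{0} + v_{1} = 0  →  sig = (2; —)
  P={5,6}:  v_{5} + v_{6} = 0  →  sig = (2; —)
  P={0,2}:  v_{0} + v_{2} = v_{3}  →  sig = (2; 1)
  P={0,6}:  v_{0} + v_{6} = v_{2}  →  sig = (2; 1)
  P={1,2}:  v_{1} + v_{2} = v_{6}  →  sig = (2; 1)
  P={1,3}:  v_{1} + v_{3} = v_{2}  →  sig = (2; 1)
  P={2,5}:  v_{2} + v_{5} = v_{0}  →  sig = (2; 1)
  P={2,6}:  v_{2} + v_{6} = v_{4}  →  sig = (2; 1)
  P={4,5}:  v_{4} + v_{5} = v_{2}  →  sig = (2; 1)
  P={0,4}:  v_{0} + v_{4} = 2·v_{2}  →  sig = (2; 2)
  P={1,4}:  v_{1} + v_{4} = 2·v_{6}  →  sig = (2; 2)
  P={3,5}:  v_{3} + v_{5} = 2·v_{0}  →  sig = (2; 2)
  P={3,6}:  v_{3} + v_{6} = 2·v_{2}  →  sig = (2; 2)
  P={3,4}:  v_{3} + v_{4} = 3·v_{2}  →  sig = (2; 3)

Sorted signature multiset PRS(X):
    (2; —)
    (2; —)
    (2; 1)
    (2; 1)
    (2; 1)
    (2; 1)
    (2; 1)
    (2; 1)
    (2; 1)
    (2; 2)
    (2; 2)
    (2; 2)
    (2; 2)
    (2; 3)


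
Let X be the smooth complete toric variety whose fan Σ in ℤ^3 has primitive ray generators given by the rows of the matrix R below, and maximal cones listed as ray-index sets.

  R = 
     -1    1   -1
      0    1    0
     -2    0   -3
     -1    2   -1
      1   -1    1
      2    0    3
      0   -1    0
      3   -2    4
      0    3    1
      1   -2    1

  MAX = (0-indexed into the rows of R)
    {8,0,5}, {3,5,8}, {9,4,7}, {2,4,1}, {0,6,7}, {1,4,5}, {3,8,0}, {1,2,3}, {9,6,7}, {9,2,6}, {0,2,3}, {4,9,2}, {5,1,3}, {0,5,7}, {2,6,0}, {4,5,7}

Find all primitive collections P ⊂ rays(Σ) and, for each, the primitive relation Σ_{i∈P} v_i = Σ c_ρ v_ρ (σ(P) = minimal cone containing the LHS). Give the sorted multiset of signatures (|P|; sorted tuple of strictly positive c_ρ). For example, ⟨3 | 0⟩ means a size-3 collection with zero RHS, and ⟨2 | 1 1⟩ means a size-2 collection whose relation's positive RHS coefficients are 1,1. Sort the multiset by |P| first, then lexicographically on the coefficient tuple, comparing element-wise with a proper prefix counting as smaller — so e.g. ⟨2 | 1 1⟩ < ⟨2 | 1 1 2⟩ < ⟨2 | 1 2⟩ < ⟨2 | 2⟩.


Primitive collections (22):

  • {0,4}:  v_{0} + v_{4} = 0 — sig = ⟨2 | 0⟩
  • {1,6}:  v_{1} + v_{6} = 0 — sig = ⟨2 | 0⟩
  • {2,5}:  v_{2} + v_{5} = 0 — sig = ⟨2 | 0⟩
  • {3,9}:  v_{3} + v_{9} = 0 — sig = ⟨2 | 0⟩
  • {0,1}:  v_{0} + v_{1} = v_{3} — sig = ⟨2 | 1⟩
  • {0,9}:  v_{0} + v_{9} = v_{6} — sig = ⟨2 | 1⟩
  • {1,9}:  v_{1} + v_{9} = v_{4} — sig = ⟨2 | 1⟩
  • {2,7}:  v_{2} + v_{7} = v_{9} — sig = ⟨2 | 1⟩
  • {3,4}:  v_{3} + v_{4} = v_{1} — sig = ⟨2 | 1⟩
  • {3,6}:  v_{3} + v_{6} = v_{0} — sig = ⟨2 | 1⟩
  • {3,7}:  v_{3} + v_{7} = v_{5} — sig = ⟨2 | 1⟩
  • {4,6}:  v_{4} + v_{6} = v_{9} — sig = ⟨2 | 1⟩
  • {5,9}:  v_{5} + v_{9} = v_{7} — sig = ⟨2 | 1⟩
  • {1,7}:  v_{1} + v_{7} = v_{4} + v_{5} — sig = ⟨2 | 1 1⟩
  • {2,8}:  v_{2} + v_{8} = v_{0} + v_{3} — sig = ⟨2 | 1 1⟩
  • {4,8}:  v_{4} + v_{8} = v_{3} + v_{5} — sig = ⟨2 | 1 1⟩
  • {5,6}:  v_{5} + v_{6} = v_{0} + v_{7} — sig = ⟨2 | 1 1⟩
  • {8,9}:  v_{8} + v_{9} = v_{0} + v_{5} — sig = ⟨2 | 1 1⟩
  • {1,8}:  v_{1} + v_{8} = 2·v_{3} + v_{5} — sig = ⟨2 | 1 2⟩
  • {6,8}:  v_{6} + v_{8} = 2·v_{0} + v_{5} — sig = ⟨2 | 1 2⟩
  • {7,8}:  v_{7} + v_{8} = v_{0} + 2·v_{5} — sig = ⟨2 | 1 2⟩
  • {0,3,5}:  v_{0} + v_{3} + v_{5} = v_{8} — sig = ⟨3 | 1⟩

Signatures (|P|; sorted positive RHS coefficients), sorted:
[⟨2 | 0⟩, ⟨2 | 0⟩, ⟨2 | 0⟩, ⟨2 | 0⟩, ⟨2 | 1⟩, ⟨2 | 1⟩, ⟨2 | 1⟩, ⟨2 | 1⟩, ⟨2 | 1⟩, ⟨2 | 1⟩, ⟨2 | 1⟩, ⟨2 | 1⟩, ⟨2 | 1⟩, ⟨2 | 1 1⟩, ⟨2 | 1 1⟩, ⟨2 | 1 1⟩, ⟨2 | 1 1⟩, ⟨2 | 1 1⟩, ⟨2 | 1 2⟩, ⟨2 | 1 2⟩, ⟨2 | 1 2⟩, ⟨3 | 1⟩]


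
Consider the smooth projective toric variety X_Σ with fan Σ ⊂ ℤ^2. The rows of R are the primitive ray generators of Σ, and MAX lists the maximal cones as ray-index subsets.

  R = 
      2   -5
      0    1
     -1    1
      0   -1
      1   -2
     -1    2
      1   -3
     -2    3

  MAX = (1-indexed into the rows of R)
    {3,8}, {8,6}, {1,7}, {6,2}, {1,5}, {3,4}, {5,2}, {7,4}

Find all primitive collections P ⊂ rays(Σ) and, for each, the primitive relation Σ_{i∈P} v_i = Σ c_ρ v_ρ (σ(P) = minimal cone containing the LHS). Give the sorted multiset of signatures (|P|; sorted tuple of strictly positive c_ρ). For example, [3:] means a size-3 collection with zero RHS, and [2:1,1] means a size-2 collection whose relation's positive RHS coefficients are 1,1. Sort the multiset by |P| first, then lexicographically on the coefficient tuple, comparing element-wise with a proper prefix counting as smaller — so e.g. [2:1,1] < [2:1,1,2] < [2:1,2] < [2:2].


|primitive collections| = 20. Relations:

  P = {2,4}:  v_{2} + v_{4} = 0  →  sig = [2:]
  P = {5,6}:  v_{5} + v_{6} = 0  →  sig = [2:]
  P = {1,6}:  v_{1} + v_{6} = v_{7}  →  sig = [2:1]
  P = {2,3}:  v_{2} + v_{3} = v_{6}  →  sig = [2:1]
  P = {2,7}:  v_{2} + v_{7} = v_{5}  →  sig = [2:1]
  P = {3,5}:  v_{3} + v_{5} = v_{4}  →  sig = [2:1]
  P = {3,6}:  v_{3} + v_{6} = v_{8}  →  sig = [2:1]
  P = {4,5}:  v_{4} + v_{5} = v_{7}  →  sig = [2:1]
  P = {4,6}:  v_{4} + v_{6} = v_{3}  →  sig = [2:1]
  P = {5,7}:  v_{5} + v_{7} = v_{1}  →  sig = [2:1]
  P = {5,8}:  v_{5} + v_{8} = v_{3}  →  sig = [2:1]
  P = {6,7}:  v_{6} + v_{7} = v_{4}  →  sig = [2:1]
  P = {1,3}:  v_{1} + v_{3} = v_{4} + v_{7}  →  sig = [2:1,1]
  P = {7,8}:  v_{7} + v_{8} = v_{3} + v_{4}  →  sig = [2:1,1]
  P = {1,2}:  v_{1} + v_{2} = 2·v_{5}  →  sig = [2:2]
  P = {1,4}:  v_{1} + v_{4} = 2·v_{7}  →  sig = [2:2]
  P = {1,8}:  v_{1} + v_{8} = 2·v_{4}  →  sig = [2:2]
  P = {2,8}:  v_{2} + v_{8} = 2·v_{6}  →  sig = [2:2]
  P = {3,7}:  v_{3} + v_{7} = 2·v_{4}  →  sig = [2:2]
  P = {4,8}:  v_{4} + v_{8} = 2·v_{3}  →  sig = [2:2]

so the primitive-relation signature multiset is
    |P|=2: 20 collections, coeffs (), (), (1), (1), (1), (1), (1), (1), (1), (1), (1), (1), (1,1), (1,1), (2), (2), (2), (2), (2), (2)
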